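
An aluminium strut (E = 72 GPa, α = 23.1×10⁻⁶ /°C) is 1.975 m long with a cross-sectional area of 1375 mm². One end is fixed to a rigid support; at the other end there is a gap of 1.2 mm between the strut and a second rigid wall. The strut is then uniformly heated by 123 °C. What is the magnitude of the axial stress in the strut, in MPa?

Free thermal elongation = αΔT L = 23.1×10⁻⁶ × 123 × 1975 = 5.612 mm.
This exceeds the 1.2 mm gap, so the wall pushes back. The portion of expansion that must be recovered elastically is δ_free − gap = 5.612 − 1.2 = 4.412 mm.
That suppressed elongation corresponds to σ = E·Δ/L = 72×10³ × 4.412/1975 = 160.8 MPa.

σ ≈ 161 MPa (compressive)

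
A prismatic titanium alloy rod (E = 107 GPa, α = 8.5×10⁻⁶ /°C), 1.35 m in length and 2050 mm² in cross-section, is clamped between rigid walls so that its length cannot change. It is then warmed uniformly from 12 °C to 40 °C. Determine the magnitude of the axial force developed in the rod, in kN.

With zero net strain, σ = E·αΔT = 107 GPa × 8.5×10⁻⁶ × 28 = 25.47 MPa.
P = AEαΔT = 2050 × 107×10³ × 8.5×10⁻⁶ × 28 = 52.21 kN (compressive).

P ≈ 52.2 kN (compressive)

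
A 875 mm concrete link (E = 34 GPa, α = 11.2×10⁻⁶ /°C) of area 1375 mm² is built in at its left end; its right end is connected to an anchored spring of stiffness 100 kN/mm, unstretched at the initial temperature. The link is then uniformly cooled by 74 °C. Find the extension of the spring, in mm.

If the spring were absent the link would shorten by αΔT L = 11.2×10⁻⁶ × 74 × 875 = 0.7252 mm.
With a force P in the spring, the elastic change of the link is PL/(AE) and that of the spring is P/k; compatibility requires their sum to equal δ_free.
So P = δ_free / [L/(AE) + 1/k] = 0.7252 / [ 875/(1375×34×10³) + 1/(100×10³) ].
P = 0.7252 / 2.872×10⁻⁵ = 25250 N.
Spring extension = P/k = 25250/(100×10³) = 0.2525 mm.

δ ≈ 0.253 mm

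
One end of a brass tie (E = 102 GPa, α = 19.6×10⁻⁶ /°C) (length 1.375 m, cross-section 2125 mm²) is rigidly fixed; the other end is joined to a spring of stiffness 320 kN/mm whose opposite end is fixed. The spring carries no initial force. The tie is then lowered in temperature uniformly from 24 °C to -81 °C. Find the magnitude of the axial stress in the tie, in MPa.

If the spring were absent the tie would shorten by αΔT L = 19.6×10⁻⁶ × 105 × 1375 = 2.83 mm.
With a force P in the spring, the elastic change of the tie is PL/(AE) and that of the spring is P/k; compatibility requires their sum to equal δ_free.
So P = δ_free / [L/(AE) + 1/k] = 2.83 / [ 1375/(2125×102×10³) + 1/(320×10³) ].
P = 2.83 / 9.469×10⁻⁶ = 298900 N.
σ = P/A = 298900/2125 = 140.6 MPa.

σ ≈ 141 MPa (tensile)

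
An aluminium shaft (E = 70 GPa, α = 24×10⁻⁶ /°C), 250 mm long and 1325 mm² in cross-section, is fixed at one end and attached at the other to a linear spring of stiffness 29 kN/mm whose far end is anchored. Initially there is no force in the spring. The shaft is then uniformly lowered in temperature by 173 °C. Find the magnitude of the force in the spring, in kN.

P ≈ 27.9 kN

If the spring were absent the shaft would shorten by αΔT L = 24×10⁻⁶ × 173 × 250 = 1.038 mm.
With a force P in the spring, the elastic change of the shaft is PL/(AE) and that of the spring is P/k; compatibility requires their sum to equal δ_free.
P [ L/(AE) + 1/k ] = δ_free → P [ 250/(1325×70×10³) + 1/(29×10³) ] = 1.038.
P = 1.038 / 3.718×10⁻⁵ = 27920 N.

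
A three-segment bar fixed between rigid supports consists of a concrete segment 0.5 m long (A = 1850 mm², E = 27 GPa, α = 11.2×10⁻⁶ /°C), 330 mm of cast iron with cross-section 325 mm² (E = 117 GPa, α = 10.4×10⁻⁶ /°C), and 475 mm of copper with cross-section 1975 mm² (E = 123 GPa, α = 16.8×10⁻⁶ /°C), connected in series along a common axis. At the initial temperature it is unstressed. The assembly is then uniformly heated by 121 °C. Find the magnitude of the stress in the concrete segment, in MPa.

σ ≈ 53.9 MPa (compressive)

If the supports were absent, the total length change would be Σ αᵢΔT Lᵢ = 11.2×10⁻⁶×121×500 + 10.4×10⁻⁶×121×330 + 16.8×10⁻⁶×121×475 = 2.058 mm.
The walls prevent any net length change, so an axial force P (same in every segment) develops. Compatibility: P · Σ Lᵢ/(AᵢEᵢ) = δ_free.
The series flexibility is Σ Lᵢ/(AᵢEᵢ) = 500/(1850×27×10³) + 330/(325×117×10³) + 475/(1975×123×10³) = 2.064×10⁻⁵ mm/N.
P = 2.058 / 2.064×10⁻⁵ = 99710 N = 99.71 kN, compressive.
σ_{concrete} = P / A = 99710 / 1850 = 53.9 MPa.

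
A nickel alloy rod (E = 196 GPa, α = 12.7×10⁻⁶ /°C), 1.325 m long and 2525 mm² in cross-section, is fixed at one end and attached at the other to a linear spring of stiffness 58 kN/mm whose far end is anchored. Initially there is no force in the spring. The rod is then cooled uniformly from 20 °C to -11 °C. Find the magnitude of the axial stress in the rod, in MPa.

σ ≈ 10.4 MPa (tensile)

The unrestrained thermal change is αΔT L = 12.7×10⁻⁶ × 31 × 1325 = 0.5217 mm.
Let P be the tensile force in the spring. The rod extends elastically by PL/(AE) and the spring stretches by P/k; together these equal δ_free.
P [ L/(AE) + 1/k ] = δ_free → P [ 1325/(2525×196×10³) + 1/(58×10³) ] = 0.5217.
P = 0.5217 / 1.992×10⁻⁵ = 26190 N.
σ = P/A = 26190/2525 = 10.37 MPa.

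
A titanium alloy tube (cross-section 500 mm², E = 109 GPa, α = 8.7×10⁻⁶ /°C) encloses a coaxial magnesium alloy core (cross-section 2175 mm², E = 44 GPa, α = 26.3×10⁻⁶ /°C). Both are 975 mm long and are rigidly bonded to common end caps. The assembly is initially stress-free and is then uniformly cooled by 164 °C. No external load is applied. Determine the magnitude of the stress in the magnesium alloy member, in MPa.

Both members must finish at the same length. With the larger α, the magnesium alloy tends to over-contract; the plates restrain it, putting the magnesium alloy in tension and the titanium alloy in compression. With no external load the two internal forces are equal and opposite, magnitude P.
Compatibility of the two members (thermal + elastic change equal): (α₁ − α₂)ΔT = P·[1/(A₁E₁) + 1/(A₂E₂)].
|α₁ − α₂|·ΔT = 17.6×10⁻⁶ × 164 = 0.002886.
1/(A₁E₁) + 1/(A₂E₂) = 1/(500×109×10³) + 1/(2175×44×10³) = 2.88×10⁻⁸ N⁻¹.
P = 0.002886 / 2.88×10⁻⁸ = 100200 N = 100.2 kN.
σ_{magnesium alloy} = P/A₂ = 100200/2175 = 46.08 MPa, tensile.

σ ≈ 46.1 MPa (tensile)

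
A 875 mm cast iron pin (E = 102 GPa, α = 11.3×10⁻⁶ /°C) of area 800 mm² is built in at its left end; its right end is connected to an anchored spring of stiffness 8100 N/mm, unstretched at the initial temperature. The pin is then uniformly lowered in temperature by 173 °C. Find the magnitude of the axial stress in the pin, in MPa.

σ ≈ 15.9 MPa (tensile)

If the spring were absent the pin would shorten by αΔT L = 11.3×10⁻⁶ × 173 × 875 = 1.711 mm.
Let P be the tensile force in the spring. The pin extends elastically by PL/(AE) and the spring stretches by P/k; together these equal δ_free.
So P = δ_free / [L/(AE) + 1/k] = 1.711 / [ 875/(800×102×10³) + 1/(8100) ].
P = 1.711 / 0.0001342 = 12750 N.
σ = P/A = 12750/800 = 15.94 MPa.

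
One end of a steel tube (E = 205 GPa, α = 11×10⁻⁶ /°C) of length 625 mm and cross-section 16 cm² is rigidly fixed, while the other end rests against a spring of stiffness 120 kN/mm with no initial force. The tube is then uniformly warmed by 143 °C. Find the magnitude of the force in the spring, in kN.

P ≈ 96 kN

Free thermal expansion: δ_free = αΔT L = 11×10⁻⁶ × 143 × 625 = 0.9831 mm.
With a force P in the spring, the elastic change of the tube is PL/(AE) and that of the spring is P/k; compatibility requires their sum to equal δ_free.
So P = δ_free / [L/(AE) + 1/k] = 0.9831 / [ 625/(1600×205×10³) + 1/(120×10³) ].
P = 0.9831 / 1.024×10⁻⁵ = 96020 N.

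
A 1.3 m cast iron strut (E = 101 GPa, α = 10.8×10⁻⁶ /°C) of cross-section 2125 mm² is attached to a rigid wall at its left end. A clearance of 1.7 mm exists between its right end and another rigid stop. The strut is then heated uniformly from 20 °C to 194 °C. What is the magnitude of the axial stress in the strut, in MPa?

σ ≈ 57.7 MPa (compressive)

Free thermal elongation = αΔT L = 10.8×10⁻⁶ × 174 × 1300 = 2.443 mm.
This exceeds the 1.7 mm gap, so the wall pushes back. The portion of expansion that must be recovered elastically is δ_free − gap = 2.443 − 1.7 = 0.743 mm.
So σ = E(δ_free − g)/L = 101×10³ × 0.743/1300 = 57.72 MPa.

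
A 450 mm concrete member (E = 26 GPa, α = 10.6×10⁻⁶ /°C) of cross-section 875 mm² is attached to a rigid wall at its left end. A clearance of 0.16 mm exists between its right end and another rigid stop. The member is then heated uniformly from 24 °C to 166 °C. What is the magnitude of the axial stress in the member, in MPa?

If the wall were absent the member would grow by αΔT L = 10.6×10⁻⁶ × 142 × 450 = 0.6773 mm.
After closing the 0.16 mm clearance, 0.6773 − 0.16 = 0.5173 mm of expansion remains to be suppressed by the wall.
Compatibility: PL/(AE) = 0.5173 mm, so σ = P/A = E × (0.5173/450) = 29.89 MPa.

σ ≈ 29.9 MPa (compressive)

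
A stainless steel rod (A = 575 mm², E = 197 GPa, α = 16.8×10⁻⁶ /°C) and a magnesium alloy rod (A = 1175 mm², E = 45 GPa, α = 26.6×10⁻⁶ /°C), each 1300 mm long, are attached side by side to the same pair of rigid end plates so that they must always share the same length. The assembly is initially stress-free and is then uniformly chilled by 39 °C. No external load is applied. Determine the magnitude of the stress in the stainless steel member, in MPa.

Both members must finish at the same length. With the larger α, the magnesium alloy tends to over-contract; the plates restrain it, putting the magnesium alloy in tension and the stainless steel in compression. With no external load the two internal forces are equal and opposite, magnitude P.
Equating the net (thermal + elastic) strains gives |α₁ − α₂|·ΔT = P·[1/(A₁E₁) + 1/(A₂E₂)].
|α₁ − α₂|·ΔT = 9.8×10⁻⁶ × 39 = 0.0003822.
1/(A₁E₁) + 1/(A₂E₂) = 1/(575×197×10³) + 1/(1175×45×10³) = 2.774×10⁻⁸ N⁻¹.
So P = 0.0003822 / 2.774×10⁻⁸ = 13.78 kN.
σ_{stainless steel} = P/A₁ = 13780/575 = 23.96 MPa, compressive.

σ ≈ 24 MPa (compressive)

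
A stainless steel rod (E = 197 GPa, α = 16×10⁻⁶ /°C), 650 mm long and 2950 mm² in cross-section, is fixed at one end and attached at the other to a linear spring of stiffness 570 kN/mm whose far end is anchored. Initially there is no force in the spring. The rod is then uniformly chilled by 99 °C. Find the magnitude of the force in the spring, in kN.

P ≈ 358 kN

If the spring were absent the rod would shorten by αΔT L = 16×10⁻⁶ × 99 × 650 = 1.03 mm.
With a force P in the spring, the elastic change of the rod is PL/(AE) and that of the spring is P/k; compatibility requires their sum to equal δ_free.
So P = δ_free / [L/(AE) + 1/k] = 1.03 / [ 650/(2950×197×10³) + 1/(570×10³) ].
P = 1.03 / 2.873×10⁻⁶ = 358400 N.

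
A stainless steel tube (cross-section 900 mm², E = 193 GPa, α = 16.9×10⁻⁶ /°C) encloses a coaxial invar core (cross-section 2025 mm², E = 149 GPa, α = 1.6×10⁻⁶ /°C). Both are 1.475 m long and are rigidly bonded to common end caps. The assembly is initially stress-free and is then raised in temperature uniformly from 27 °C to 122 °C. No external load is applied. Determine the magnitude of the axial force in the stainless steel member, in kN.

Both members must finish at the same length. With the larger α, the stainless steel tends to over-expand; the plates restrain it, putting the stainless steel in compression and the invar in tension. With no external load the two internal forces are equal and opposite, magnitude P.
Equating the net (thermal + elastic) strains gives |α₁ − α₂|·ΔT = P·[1/(A₁E₁) + 1/(A₂E₂)].
|α₁ − α₂|·ΔT = 15.3×10⁻⁶ × 95 = 0.001453.
1/(A₁E₁) + 1/(A₂E₂) = 1/(900×193×10³) + 1/(2025×149×10³) = 9.071×10⁻⁹ N⁻¹.
P = 0.001453 / 9.071×10⁻⁹ = 160200 N = 160.2 kN.

P ≈ 160 kN (compressive in the stainless steel)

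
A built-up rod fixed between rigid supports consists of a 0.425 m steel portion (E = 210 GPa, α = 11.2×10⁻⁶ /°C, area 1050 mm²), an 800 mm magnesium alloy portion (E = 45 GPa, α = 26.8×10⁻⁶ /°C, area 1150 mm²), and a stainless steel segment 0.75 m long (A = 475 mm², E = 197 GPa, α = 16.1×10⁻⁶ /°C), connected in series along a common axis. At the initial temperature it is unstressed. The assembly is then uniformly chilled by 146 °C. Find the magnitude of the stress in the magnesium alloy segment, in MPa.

Free thermal contraction of the whole bar: Σ αᵢΔT Lᵢ = 11.2×10⁻⁶×146×425 + 26.8×10⁻⁶×146×800 + 16.1×10⁻⁶×146×750 = 5.588 mm.
The rigid supports impose zero overall length change; the single axial force P common to all segments must satisfy P Σ Lᵢ/(AᵢEᵢ) = δ_free.
The series flexibility is Σ Lᵢ/(AᵢEᵢ) = 425/(1050×210×10³) + 800/(1150×45×10³) + 750/(475×197×10³) = 2.54×10⁻⁵ mm/N.
P = 5.588 / 2.54×10⁻⁵ = 220000 N = 220 kN, tensile.
σ_{magnesium alloy} = P / A = 220000 / 1150 = 191.3 MPa.

σ ≈ 191 MPa (tensile)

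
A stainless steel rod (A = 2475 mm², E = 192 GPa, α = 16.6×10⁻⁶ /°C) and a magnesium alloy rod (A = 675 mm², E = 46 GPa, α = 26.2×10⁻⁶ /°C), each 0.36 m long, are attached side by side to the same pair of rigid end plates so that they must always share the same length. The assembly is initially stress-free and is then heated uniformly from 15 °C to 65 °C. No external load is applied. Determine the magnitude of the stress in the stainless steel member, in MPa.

Equilibrium of a rigid end plate with no external load gives equal and opposite internal forces ±P in the two members. Since α_{magnesium alloy} > α_{stainless steel}, heating drives the magnesium alloy into compression and the stainless steel into tension.
Equating the net (thermal + elastic) strains gives |α₁ − α₂|·ΔT = P·[1/(A₁E₁) + 1/(A₂E₂)].
|α₁ − α₂|·ΔT = 9.6×10⁻⁶ × 50 = 0.00048.
1/(A₁E₁) + 1/(A₂E₂) = 1/(2475×192×10³) + 1/(675×46×10³) = 3.431×10⁻⁸ N⁻¹.
So P = 0.00048 / 3.431×10⁻⁸ = 13.99 kN.
σ_{stainless steel} = P/A₁ = 13990/2475 = 5.652 MPa, tensile.

σ ≈ 5.65 MPa (tensile)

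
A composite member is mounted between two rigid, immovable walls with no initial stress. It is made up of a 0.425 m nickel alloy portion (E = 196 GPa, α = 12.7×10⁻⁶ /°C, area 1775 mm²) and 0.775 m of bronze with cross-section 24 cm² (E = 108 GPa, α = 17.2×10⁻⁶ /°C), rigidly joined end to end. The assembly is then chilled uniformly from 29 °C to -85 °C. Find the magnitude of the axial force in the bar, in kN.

If the supports were absent, the total length change would be Σ αᵢΔT Lᵢ = 12.7×10⁻⁶×114×425 + 17.2×10⁻⁶×114×775 = 2.135 mm.
The walls prevent any net length change, so an axial force P (same in every segment) develops. Compatibility: P · Σ Lᵢ/(AᵢEᵢ) = δ_free.
The series flexibility is Σ Lᵢ/(AᵢEᵢ) = 425/(1775×196×10³) + 775/(2400×108×10³) = 4.212×10⁻⁶ mm/N.
Hence P = δ_free / Σ(L/AE) = 2.135/4.212×10⁻⁶ = 506.9 kN (tensile).

P ≈ 507 kN (tensile)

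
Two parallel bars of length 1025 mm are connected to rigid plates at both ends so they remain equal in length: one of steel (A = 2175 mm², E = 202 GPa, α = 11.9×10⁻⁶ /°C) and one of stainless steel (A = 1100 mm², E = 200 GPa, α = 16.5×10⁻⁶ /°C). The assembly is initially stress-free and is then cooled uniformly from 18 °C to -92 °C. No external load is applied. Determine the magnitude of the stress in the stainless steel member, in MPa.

σ ≈ 67.4 MPa (tensile)

Both members must finish at the same length. With the larger α, the stainless steel tends to over-contract; the plates restrain it, putting the stainless steel in tension and the steel in compression. With no external load the two internal forces are equal and opposite, magnitude P.
Setting the final lengths equal and cancelling L: (α₁ − α₂)ΔT = P/(A₁E₁) + P/(A₂E₂).
|α₁ − α₂|·ΔT = 4.6×10⁻⁶ × 110 = 0.000506.
1/(A₁E₁) + 1/(A₂E₂) = 1/(2175×202×10³) + 1/(1100×200×10³) = 6.822×10⁻⁹ N⁻¹.
So P = 0.000506 / 6.822×10⁻⁹ = 74.18 kN.
σ_{stainless steel} = P/A₂ = 74180/1100 = 67.43 MPa, tensile.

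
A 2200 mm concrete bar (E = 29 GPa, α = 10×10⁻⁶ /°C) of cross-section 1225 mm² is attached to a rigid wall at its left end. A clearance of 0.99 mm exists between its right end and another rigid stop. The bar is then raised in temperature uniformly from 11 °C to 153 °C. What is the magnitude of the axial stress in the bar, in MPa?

σ ≈ 28.1 MPa (compressive)

Free thermal elongation = αΔT L = 10×10⁻⁶ × 142 × 2200 = 3.124 mm.
This exceeds the 0.99 mm gap, so the wall pushes back. The portion of expansion that must be recovered elastically is δ_free − gap = 3.124 − 0.99 = 2.134 mm.
That suppressed elongation corresponds to σ = E·Δ/L = 29×10³ × 2.134/2200 = 28.13 MPa.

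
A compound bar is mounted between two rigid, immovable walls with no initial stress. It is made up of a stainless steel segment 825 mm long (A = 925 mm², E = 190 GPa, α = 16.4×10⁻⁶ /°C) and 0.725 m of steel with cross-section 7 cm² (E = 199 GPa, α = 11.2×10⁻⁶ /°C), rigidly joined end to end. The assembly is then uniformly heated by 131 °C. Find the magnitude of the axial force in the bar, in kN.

If the supports were absent, the total length change would be Σ αᵢΔT Lᵢ = 16.4×10⁻⁶×131×825 + 11.2×10⁻⁶×131×725 = 2.836 mm.
The rigid supports impose zero overall length change; the single axial force P common to all segments must satisfy P Σ Lᵢ/(AᵢEᵢ) = δ_free.
Σ Lᵢ/(AᵢEᵢ) = 825/(925×190×10³) + 725/(700×199×10³) = 9.899×10⁻⁶ mm/N.
P = 2.836 / 9.899×10⁻⁶ = 286500 N = 286.5 kN, compressive.

P ≈ 287 kN (compressive)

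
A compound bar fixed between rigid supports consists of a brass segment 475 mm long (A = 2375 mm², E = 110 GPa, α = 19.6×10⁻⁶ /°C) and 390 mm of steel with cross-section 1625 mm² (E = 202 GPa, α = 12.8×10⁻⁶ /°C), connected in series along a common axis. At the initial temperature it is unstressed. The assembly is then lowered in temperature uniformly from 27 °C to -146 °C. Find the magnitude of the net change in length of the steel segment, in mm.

|ΔL| ≈ 0.114 mm

If the supports were absent, the total length change would be Σ αᵢΔT Lᵢ = 19.6×10⁻⁶×173×475 + 12.8×10⁻⁶×173×390 = 2.474 mm.
The rigid supports impose zero overall length change; the single axial force P common to all segments must satisfy P Σ Lᵢ/(AᵢEᵢ) = δ_free.
Σ Lᵢ/(AᵢEᵢ) = 475/(2375×110×10³) + 390/(1625×202×10³) = 3.006×10⁻⁶ mm/N.
P = 2.474 / 3.006×10⁻⁶ = 823000 N = 823 kN, tensile.
For the steel segment, free thermal change = 12.8×10⁻⁶×173×390 = 0.8636 mm and elastic change from P = 823000×390/(1625×202×10³) = 0.9778 mm; these oppose, so the net change is 0.114 mm (segment lengthens).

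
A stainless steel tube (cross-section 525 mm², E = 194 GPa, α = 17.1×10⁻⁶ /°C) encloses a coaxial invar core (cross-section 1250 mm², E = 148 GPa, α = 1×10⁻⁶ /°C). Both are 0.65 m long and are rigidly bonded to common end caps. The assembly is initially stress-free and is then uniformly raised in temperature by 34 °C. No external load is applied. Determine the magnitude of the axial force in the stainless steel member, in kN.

The stainless steel has the larger α, so on heating it would change length more than the invar if both were free. The rigid plates force a common final length, so the stainless steel is put into compression and the invar into tension, with equal and opposite forces P (no external load).
Equating the net (thermal + elastic) strains gives |α₁ − α₂|·ΔT = P·[1/(A₁E₁) + 1/(A₂E₂)].
|α₁ − α₂|·ΔT = 16.1×10⁻⁶ × 34 = 0.0005474.
1/(A₁E₁) + 1/(A₂E₂) = 1/(525×194×10³) + 1/(1250×148×10³) = 1.522×10⁻⁸ N⁻¹.
P = 0.0005474 / 1.522×10⁻⁸ = 35960 N = 35.96 kN.

P ≈ 36 kN (compressive in the stainless steel)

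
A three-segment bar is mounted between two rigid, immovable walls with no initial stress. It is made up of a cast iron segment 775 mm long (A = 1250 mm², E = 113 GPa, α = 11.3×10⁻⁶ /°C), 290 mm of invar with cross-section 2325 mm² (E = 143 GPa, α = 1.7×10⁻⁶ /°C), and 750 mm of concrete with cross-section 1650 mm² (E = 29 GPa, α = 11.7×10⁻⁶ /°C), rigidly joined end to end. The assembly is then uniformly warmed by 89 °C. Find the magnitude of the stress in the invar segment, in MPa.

Free thermal expansion of the whole bar: Σ αᵢΔT Lᵢ = 11.3×10⁻⁶×89×775 + 1.7×10⁻⁶×89×290 + 11.7×10⁻⁶×89×750 = 1.604 mm.
The walls prevent any net length change, so an axial force P (same in every segment) develops. Compatibility: P · Σ Lᵢ/(AᵢEᵢ) = δ_free.
The series flexibility is Σ Lᵢ/(AᵢEᵢ) = 775/(1250×113×10³) + 290/(2325×143×10³) + 750/(1650×29×10³) = 2.203×10⁻⁵ mm/N.
Hence P = δ_free / Σ(L/AE) = 1.604/2.203×10⁻⁵ = 72.81 kN (compressive).
σ_{invar} = P / A = 72810 / 2325 = 31.32 MPa.

σ ≈ 31.3 MPa (compressive)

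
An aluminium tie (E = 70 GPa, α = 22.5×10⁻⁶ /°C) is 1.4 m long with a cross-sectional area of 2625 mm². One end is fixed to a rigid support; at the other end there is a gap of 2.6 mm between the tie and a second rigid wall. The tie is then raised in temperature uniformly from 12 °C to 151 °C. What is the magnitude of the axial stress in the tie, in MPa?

Unrestrained expansion: δ_free = αΔT L = 22.5×10⁻⁶ × 139 × 1400 = 4.378 mm.
This exceeds the 2.6 mm gap, so the wall pushes back. The portion of expansion that must be recovered elastically is δ_free − gap = 4.378 − 2.6 = 1.778 mm.
Compatibility: PL/(AE) = 1.778 mm, so σ = P/A = E × (1.778/1400) = 88.92 MPa.

σ ≈ 88.9 MPa (compressive)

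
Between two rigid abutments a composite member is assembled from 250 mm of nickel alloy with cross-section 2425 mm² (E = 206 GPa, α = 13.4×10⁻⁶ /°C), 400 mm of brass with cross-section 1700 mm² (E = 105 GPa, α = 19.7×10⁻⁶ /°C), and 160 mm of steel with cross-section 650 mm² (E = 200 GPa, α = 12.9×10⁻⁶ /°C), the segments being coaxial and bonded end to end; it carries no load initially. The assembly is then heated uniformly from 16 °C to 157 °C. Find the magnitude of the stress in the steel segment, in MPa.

If the supports were absent, the total length change would be Σ αᵢΔT Lᵢ = 13.4×10⁻⁶×141×250 + 19.7×10⁻⁶×141×400 + 12.9×10⁻⁶×141×160 = 1.874 mm.
Since the ends are fixed, an axial force P builds up, equal in every segment, with P · Σ Lᵢ/(AᵢEᵢ) = δ_free.
Σ Lᵢ/(AᵢEᵢ) = 250/(2425×206×10³) + 400/(1700×105×10³) + 160/(650×200×10³) = 3.972×10⁻⁶ mm/N.
Hence P = δ_free / Σ(L/AE) = 1.874/3.972×10⁻⁶ = 471.9 kN (compressive).
σ_{steel} = P / A = 471900 / 650 = 726 MPa.

σ ≈ 726 MPa (compressive)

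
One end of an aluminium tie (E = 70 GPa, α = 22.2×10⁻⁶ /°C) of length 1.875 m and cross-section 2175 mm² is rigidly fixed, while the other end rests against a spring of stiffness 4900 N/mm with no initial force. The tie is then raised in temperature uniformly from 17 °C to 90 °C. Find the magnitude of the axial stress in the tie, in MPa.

If the spring were absent the tie would lengthen by αΔT L = 22.2×10⁻⁶ × 73 × 1875 = 3.039 mm.
With a force P in the spring, the elastic change of the tie is PL/(AE) and that of the spring is P/k; compatibility requires their sum to equal δ_free.
P [ L/(AE) + 1/k ] = δ_free → P [ 1875/(2175×70×10³) + 1/(4900) ] = 3.039.
P = 3.039 / 0.0002164 = 14040 N.
σ = P/A = 14040/2175 = 6.456 MPa.

σ ≈ 6.46 MPa (compressive)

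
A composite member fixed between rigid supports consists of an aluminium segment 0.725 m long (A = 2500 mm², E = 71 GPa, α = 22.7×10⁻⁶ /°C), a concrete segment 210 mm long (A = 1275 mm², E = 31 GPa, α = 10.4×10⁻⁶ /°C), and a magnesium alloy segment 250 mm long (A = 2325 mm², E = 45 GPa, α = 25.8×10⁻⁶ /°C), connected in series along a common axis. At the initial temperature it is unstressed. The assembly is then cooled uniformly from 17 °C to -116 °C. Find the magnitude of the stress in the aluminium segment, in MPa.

σ ≈ 113 MPa (tensile)

With the walls removed the bar would change length by δ_free = Σ αᵢΔT Lᵢ = 22.7×10⁻⁶×133×725 + 10.4×10⁻⁶×133×210 + 25.8×10⁻⁶×133×250 = 3.337 mm.
The walls prevent any net length change, so an axial force P (same in every segment) develops. Compatibility: P · Σ Lᵢ/(AᵢEᵢ) = δ_free.
Σ Lᵢ/(AᵢEᵢ) = 725/(2500×71×10³) + 210/(1275×31×10³) + 250/(2325×45×10³) = 1.179×10⁻⁵ mm/N.
P = 3.337 / 1.179×10⁻⁵ = 283100 N = 283.1 kN, tensile.
σ_{aluminium} = P / A = 283100 / 2500 = 113.2 MPa.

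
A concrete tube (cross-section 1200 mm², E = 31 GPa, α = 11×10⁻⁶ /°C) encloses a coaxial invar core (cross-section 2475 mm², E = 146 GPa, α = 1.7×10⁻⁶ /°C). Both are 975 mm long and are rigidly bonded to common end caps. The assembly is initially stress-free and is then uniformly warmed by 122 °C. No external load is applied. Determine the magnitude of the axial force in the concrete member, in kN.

The concrete has the larger α, so on heating it would change length more than the invar if both were free. The rigid plates force a common final length, so the concrete is put into compression and the invar into tension, with equal and opposite forces P (no external load).
Equating the net (thermal + elastic) strains gives |α₁ − α₂|·ΔT = P·[1/(A₁E₁) + 1/(A₂E₂)].
|α₁ − α₂|·ΔT = 9.3×10⁻⁶ × 122 = 0.001135.
1/(A₁E₁) + 1/(A₂E₂) = 1/(1200×31×10³) + 1/(2475×146×10³) = 2.965×10⁻⁸ N⁻¹.
So P = 0.001135 / 2.965×10⁻⁸ = 38.27 kN.

P ≈ 38.3 kN (compressive in the concrete)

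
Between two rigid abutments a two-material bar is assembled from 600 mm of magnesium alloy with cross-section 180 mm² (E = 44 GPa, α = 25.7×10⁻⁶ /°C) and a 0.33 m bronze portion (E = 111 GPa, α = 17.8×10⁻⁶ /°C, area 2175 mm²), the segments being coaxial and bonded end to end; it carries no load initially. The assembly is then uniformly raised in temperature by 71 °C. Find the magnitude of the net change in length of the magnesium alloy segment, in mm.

With the walls removed the bar would change length by δ_free = Σ αᵢΔT Lᵢ = 25.7×10⁻⁶×71×600 + 17.8×10⁻⁶×71×330 = 1.512 mm.
Since the ends are fixed, an axial force P builds up, equal in every segment, with P · Σ Lᵢ/(AᵢEᵢ) = δ_free.
Σ Lᵢ/(AᵢEᵢ) = 600/(180×44×10³) + 330/(2175×111×10³) = 7.712×10⁻⁵ mm/N.
P = 1.512 / 7.712×10⁻⁵ = 19600 N = 19.6 kN, compressive.
For the magnesium alloy segment, free thermal change = 25.7×10⁻⁶×71×600 = 1.095 mm and elastic change from P = 19600×600/(180×44×10³) = 1.485 mm; these oppose, so the net change is 0.39 mm (segment shortens).

|ΔL| ≈ 0.39 mm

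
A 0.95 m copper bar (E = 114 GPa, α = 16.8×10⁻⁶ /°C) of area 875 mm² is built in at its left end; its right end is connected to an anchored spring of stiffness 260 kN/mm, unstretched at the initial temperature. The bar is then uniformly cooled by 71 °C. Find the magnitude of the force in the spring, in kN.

Free thermal contraction: δ_free = αΔT L = 16.8×10⁻⁶ × 71 × 950 = 1.133 mm.
Let P be the tensile force in the spring. The bar extends elastically by PL/(AE) and the spring stretches by P/k; together these equal δ_free.
So P = δ_free / [L/(AE) + 1/k] = 1.133 / [ 950/(875×114×10³) + 1/(260×10³) ].
P = 1.133 / 1.337×10⁻⁵ = 84750 N.

P ≈ 84.8 kN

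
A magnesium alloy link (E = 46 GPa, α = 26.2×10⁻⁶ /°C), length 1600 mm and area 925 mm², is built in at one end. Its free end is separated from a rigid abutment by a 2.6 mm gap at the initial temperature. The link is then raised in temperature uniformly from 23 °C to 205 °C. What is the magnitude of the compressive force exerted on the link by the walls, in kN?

P ≈ 134 kN

Free thermal elongation = αΔT L = 26.2×10⁻⁶ × 182 × 1600 = 7.629 mm.
After closing the 2.6 mm clearance, 7.629 − 2.6 = 5.029 mm of expansion remains to be suppressed by the wall.
That suppressed elongation corresponds to σ = E·Δ/L = 46×10³ × 5.029/1600 = 144.6 MPa.
Force on the wall = σA = 144.6 × 925 mm² = 133.8 kN.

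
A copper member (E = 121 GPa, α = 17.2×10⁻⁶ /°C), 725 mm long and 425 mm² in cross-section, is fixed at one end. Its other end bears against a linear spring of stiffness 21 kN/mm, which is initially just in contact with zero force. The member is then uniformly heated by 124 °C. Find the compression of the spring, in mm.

Free thermal expansion: δ_free = αΔT L = 17.2×10⁻⁶ × 124 × 725 = 1.546 mm.
With a force P in the spring, the elastic change of the member is PL/(AE) and that of the spring is P/k; compatibility requires their sum to equal δ_free.
So P = δ_free / [L/(AE) + 1/k] = 1.546 / [ 725/(425×121×10³) + 1/(21×10³) ].
P = 1.546 / 6.172×10⁻⁵ = 25050 N.
Spring compression = P/k = 25050/(21×10³) = 1.193 mm.

δ ≈ 1.19 mm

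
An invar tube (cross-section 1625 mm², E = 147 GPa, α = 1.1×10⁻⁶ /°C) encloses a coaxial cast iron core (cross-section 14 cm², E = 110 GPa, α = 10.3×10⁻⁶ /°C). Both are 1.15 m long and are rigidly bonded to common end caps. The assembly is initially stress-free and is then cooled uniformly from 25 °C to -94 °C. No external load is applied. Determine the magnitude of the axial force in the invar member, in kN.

P ≈ 103 kN (compressive in the invar)

Equilibrium of a rigid end plate with no external load gives equal and opposite internal forces ±P in the two members. Since α_{cast iron} > α_{invar}, cooling drives the cast iron into tension and the invar into compression.
Compatibility of the two members (thermal + elastic change equal): (α₁ − α₂)ΔT = P·[1/(A₁E₁) + 1/(A₂E₂)].
|α₁ − α₂|·ΔT = 9.2×10⁻⁶ × 119 = 0.001095.
1/(A₁E₁) + 1/(A₂E₂) = 1/(1625×147×10³) + 1/(1400×110×10³) = 1.068×10⁻⁸ N⁻¹.
P = 0.001095 / 1.068×10⁻⁸ = 102500 N = 102.5 kN.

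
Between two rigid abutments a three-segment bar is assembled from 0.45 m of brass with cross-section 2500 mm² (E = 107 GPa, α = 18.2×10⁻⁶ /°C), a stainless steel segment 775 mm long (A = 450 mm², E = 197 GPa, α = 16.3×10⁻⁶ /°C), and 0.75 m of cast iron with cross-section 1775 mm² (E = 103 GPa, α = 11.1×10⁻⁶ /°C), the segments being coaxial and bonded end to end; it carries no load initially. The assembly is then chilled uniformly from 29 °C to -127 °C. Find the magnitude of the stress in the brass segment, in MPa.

Free thermal contraction of the whole bar: Σ αᵢΔT Lᵢ = 18.2×10⁻⁶×156×450 + 16.3×10⁻⁶×156×775 + 11.1×10⁻⁶×156×750 = 4.547 mm.
Since the ends are fixed, an axial force P builds up, equal in every segment, with P · Σ Lᵢ/(AᵢEᵢ) = δ_free.
Σ Lᵢ/(AᵢEᵢ) = 450/(2500×107×10³) + 775/(450×197×10³) + 750/(1775×103×10³) = 1.453×10⁻⁵ mm/N.
So P = 4.547 / 1.453×10⁻⁵ = 313 kN, tensile.
σ_{brass} = P / A = 313000 / 2500 = 125.2 MPa.

σ ≈ 125 MPa (tensile)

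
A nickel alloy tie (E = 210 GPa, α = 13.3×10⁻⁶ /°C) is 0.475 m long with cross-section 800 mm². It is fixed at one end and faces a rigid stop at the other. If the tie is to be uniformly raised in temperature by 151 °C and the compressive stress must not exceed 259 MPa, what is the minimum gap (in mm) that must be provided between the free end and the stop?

g ≈ 0.368 mm

With no wall the tie would lengthen by αΔT L = 13.3×10⁻⁶ × 151 × 475 = 0.9539 mm.
A stress of 259 MPa corresponds to the wall pushing the tie back by σL/E = 259×475/(210×10³) = 0.5858 mm.
So the gap has to take up the difference, g_min = δ_free − σL/E = 0.9539 − 0.5858 = 0.3681 mm.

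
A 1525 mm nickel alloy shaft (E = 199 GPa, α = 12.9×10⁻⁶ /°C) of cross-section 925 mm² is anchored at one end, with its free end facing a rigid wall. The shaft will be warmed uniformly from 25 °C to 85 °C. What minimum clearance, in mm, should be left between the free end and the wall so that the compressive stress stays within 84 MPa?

g ≈ 0.537 mm

With no wall the shaft would lengthen by αΔT L = 12.9×10⁻⁶ × 60 × 1525 = 1.18 mm.
A stress of 84 MPa corresponds to the wall pushing the shaft back by σL/E = 84×1525/(199×10³) = 0.6437 mm.
So the gap has to take up the difference, g_min = δ_free − σL/E = 1.18 − 0.6437 = 0.5366 mm.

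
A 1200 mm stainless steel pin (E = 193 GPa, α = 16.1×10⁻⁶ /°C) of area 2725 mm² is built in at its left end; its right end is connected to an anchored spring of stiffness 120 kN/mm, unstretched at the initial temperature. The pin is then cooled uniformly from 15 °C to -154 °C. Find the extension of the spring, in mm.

Free thermal contraction: δ_free = αΔT L = 16.1×10⁻⁶ × 169 × 1200 = 3.265 mm.
Let P be the tensile force in the spring. The pin extends elastically by PL/(AE) and the spring stretches by P/k; together these equal δ_free.
P [ L/(AE) + 1/k ] = δ_free → P [ 1200/(2725×193×10³) + 1/(120×10³) ] = 3.265.
P = 3.265 / 1.062×10⁻⁵ = 307600 N.
Spring extension = P/k = 307600/(120×10³) = 2.563 mm.

δ ≈ 2.56 mm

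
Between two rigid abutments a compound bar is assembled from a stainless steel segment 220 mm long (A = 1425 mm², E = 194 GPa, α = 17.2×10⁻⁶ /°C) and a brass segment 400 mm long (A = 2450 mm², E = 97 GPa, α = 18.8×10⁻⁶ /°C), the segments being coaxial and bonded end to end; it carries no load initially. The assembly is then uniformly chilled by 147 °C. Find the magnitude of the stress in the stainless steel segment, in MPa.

σ ≈ 470 MPa (tensile)

Free thermal contraction of the whole bar: Σ αᵢΔT Lᵢ = 17.2×10⁻⁶×147×220 + 18.8×10⁻⁶×147×400 = 1.662 mm.
Since the ends are fixed, an axial force P builds up, equal in every segment, with P · Σ Lᵢ/(AᵢEᵢ) = δ_free.
Σ Lᵢ/(AᵢEᵢ) = 220/(1425×194×10³) + 400/(2450×97×10³) = 2.479×10⁻⁶ mm/N.
So P = 1.662 / 2.479×10⁻⁶ = 670.3 kN, tensile.
σ_{stainless steel} = P / A = 670300 / 1425 = 470.4 MPa.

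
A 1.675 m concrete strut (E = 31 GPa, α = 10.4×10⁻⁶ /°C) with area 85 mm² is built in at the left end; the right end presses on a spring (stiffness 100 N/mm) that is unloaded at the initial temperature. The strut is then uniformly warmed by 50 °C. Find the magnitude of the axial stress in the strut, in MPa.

The unrestrained thermal change is αΔT L = 10.4×10⁻⁶ × 50 × 1675 = 0.871 mm.
With a force P in the spring, the elastic change of the strut is PL/(AE) and that of the spring is P/k; compatibility requires their sum to equal δ_free.
So P = δ_free / [L/(AE) + 1/k] = 0.871 / [ 1675/(85×31×10³) + 1/(100) ].
P = 0.871 / 0.01064 = 81.89 N.
σ = P/A = 81.89/85 = 0.9635 MPa.

σ ≈ 0.963 MPa (compressive)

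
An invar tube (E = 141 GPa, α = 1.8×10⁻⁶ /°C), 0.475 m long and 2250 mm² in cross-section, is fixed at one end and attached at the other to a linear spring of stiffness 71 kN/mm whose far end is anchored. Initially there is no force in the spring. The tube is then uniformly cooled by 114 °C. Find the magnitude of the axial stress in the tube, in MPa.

σ ≈ 2.78 MPa (tensile)

The unrestrained thermal change is αΔT L = 1.8×10⁻⁶ × 114 × 475 = 0.09747 mm.
With a force P in the spring, the elastic change of the tube is PL/(AE) and that of the spring is P/k; compatibility requires their sum to equal δ_free.
P [ L/(AE) + 1/k ] = δ_free → P [ 475/(2250×141×10³) + 1/(71×10³) ] = 0.09747.
P = 0.09747 / 1.558×10⁻⁵ = 6255 N.
σ = P/A = 6255/2250 = 2.78 MPa.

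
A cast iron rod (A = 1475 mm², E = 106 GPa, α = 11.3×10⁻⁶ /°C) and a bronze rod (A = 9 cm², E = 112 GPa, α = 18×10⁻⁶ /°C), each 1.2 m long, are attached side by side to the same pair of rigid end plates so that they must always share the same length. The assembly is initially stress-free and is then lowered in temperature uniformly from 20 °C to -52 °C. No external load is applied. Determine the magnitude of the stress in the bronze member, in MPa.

Both members must finish at the same length. With the larger α, the bronze tends to over-contract; the plates restrain it, putting the bronze in tension and the cast iron in compression. With no external load the two internal forces are equal and opposite, magnitude P.
Compatibility of the two members (thermal + elastic change equal): (α₁ − α₂)ΔT = P·[1/(A₁E₁) + 1/(A₂E₂)].
|α₁ − α₂|·ΔT = 6.7×10⁻⁶ × 72 = 0.0004824.
1/(A₁E₁) + 1/(A₂E₂) = 1/(1475×106×10³) + 1/(900×112×10³) = 1.632×10⁻⁸ N⁻¹.
P = 0.0004824 / 1.632×10⁻⁸ = 29570 N = 29.57 kN.
σ_{bronze} = P/A₂ = 29570/900 = 32.85 MPa, tensile.

σ ≈ 32.9 MPa (tensile)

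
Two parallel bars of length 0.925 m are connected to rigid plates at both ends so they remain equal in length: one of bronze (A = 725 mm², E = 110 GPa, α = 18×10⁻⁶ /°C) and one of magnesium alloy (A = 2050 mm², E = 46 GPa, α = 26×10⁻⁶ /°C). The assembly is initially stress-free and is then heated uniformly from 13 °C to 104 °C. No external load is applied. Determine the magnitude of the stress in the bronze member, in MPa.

σ ≈ 43.4 MPa (tensile)

Equilibrium of a rigid end plate with no external load gives equal and opposite internal forces ±P in the two members. Since α_{magnesium alloy} > α_{bronze}, heating drives the magnesium alloy into compression and the bronze into tension.
Compatibility of the two members (thermal + elastic change equal): (α₁ − α₂)ΔT = P·[1/(A₁E₁) + 1/(A₂E₂)].
|α₁ − α₂|·ΔT = 8×10⁻⁶ × 91 = 0.000728.
1/(A₁E₁) + 1/(A₂E₂) = 1/(725×110×10³) + 1/(2050×46×10³) = 2.314×10⁻⁸ N⁻¹.
So P = 0.000728 / 2.314×10⁻⁸ = 31.46 kN.
σ_{bronze} = P/A₁ = 31460/725 = 43.39 MPa, tensile.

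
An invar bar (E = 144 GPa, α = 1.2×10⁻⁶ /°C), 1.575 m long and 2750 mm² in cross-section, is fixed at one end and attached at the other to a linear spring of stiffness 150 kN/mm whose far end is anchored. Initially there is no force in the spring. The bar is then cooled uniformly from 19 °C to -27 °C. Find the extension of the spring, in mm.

δ ≈ 0.0545 mm

Free thermal contraction: δ_free = αΔT L = 1.2×10⁻⁶ × 46 × 1575 = 0.08694 mm.
Let P be the tensile force in the spring. The bar extends elastically by PL/(AE) and the spring stretches by P/k; together these equal δ_free.
P [ L/(AE) + 1/k ] = δ_free → P [ 1575/(2750×144×10³) + 1/(150×10³) ] = 0.08694.
P = 0.08694 / 1.064×10⁻⁵ = 8168 N.
Spring extension = P/k = 8168/(150×10³) = 0.05445 mm.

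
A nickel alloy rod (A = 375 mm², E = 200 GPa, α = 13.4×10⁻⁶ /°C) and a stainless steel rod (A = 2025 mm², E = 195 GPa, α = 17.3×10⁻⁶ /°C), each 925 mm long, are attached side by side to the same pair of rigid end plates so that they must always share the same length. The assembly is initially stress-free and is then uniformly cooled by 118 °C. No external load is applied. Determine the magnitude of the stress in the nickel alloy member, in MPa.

σ ≈ 77.3 MPa (compressive)

Equilibrium of a rigid end plate with no external load gives equal and opposite internal forces ±P in the two members. Since α_{stainless steel} > α_{nickel alloy}, cooling drives the stainless steel into tension and the nickel alloy into compression.
Compatibility of the two members (thermal + elastic change equal): (α₁ − α₂)ΔT = P·[1/(A₁E₁) + 1/(A₂E₂)].
|α₁ − α₂|·ΔT = 3.9×10⁻⁶ × 118 = 0.0004602.
1/(A₁E₁) + 1/(A₂E₂) = 1/(375×200×10³) + 1/(2025×195×10³) = 1.587×10⁻⁸ N⁻¹.
P = 0.0004602 / 1.587×10⁻⁸ = 29010 N = 29.01 kN.
σ_{nickel alloy} = P/A₁ = 29010/375 = 77.35 MPa, compressive.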